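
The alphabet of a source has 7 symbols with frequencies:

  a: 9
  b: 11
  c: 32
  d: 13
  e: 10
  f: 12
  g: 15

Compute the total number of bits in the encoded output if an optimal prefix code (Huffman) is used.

Merge the two smallest weights repeatedly:
merge a(9) and e(10): 19
merge b(11) and f(12): 23
merge d(13) and g(15): 28
merge 19 and 23: 42
merge 28 and c(32): 60
merge 42 and 60: 102
Each symbol's bit-cost is frequency × depth; summing gives 274 bits (equivalently 19 + 23 + 28 + 42 + 60 + 102).

274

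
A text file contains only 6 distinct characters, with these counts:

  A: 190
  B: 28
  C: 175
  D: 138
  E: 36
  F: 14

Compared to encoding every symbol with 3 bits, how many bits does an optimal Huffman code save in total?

Fixed-length: 3 bits × 581 symbols = 1743 bits.
Huffman merges:
F(14) + B(28) → 42
E(36) + 42 → 78
78 + D(138) → 216
C(175) + A(190) → 365
216 + 365 → 581
Huffman total = 42 + 78 + 216 + 365 + 581 = 1282 bits.
Saving = 1743 − 1282 = 461 bits.

461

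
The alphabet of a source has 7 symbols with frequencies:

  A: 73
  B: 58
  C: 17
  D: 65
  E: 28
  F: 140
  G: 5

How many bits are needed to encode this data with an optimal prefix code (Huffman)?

Greedily combine the two least-frequent nodes:
merge G(5) and C(17): 22
merge 22 and E(28): 50
merge 50 and B(58): 108
merge D(65) and A(73): 138
merge 108 and 138: 246
merge F(140) and 246: 386
Total encoded bits = sum of merged weights = 22 + 50 + 108 + 138 + 246 + 386 = 950.

950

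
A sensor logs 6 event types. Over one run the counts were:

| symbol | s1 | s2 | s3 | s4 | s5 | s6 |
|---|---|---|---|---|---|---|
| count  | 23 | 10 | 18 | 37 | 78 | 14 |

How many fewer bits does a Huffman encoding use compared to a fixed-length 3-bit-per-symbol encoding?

132

Fixed-length: 3 bits × 180 symbols = 540 bits.
Huffman merges:
merge s2(10) and s6(14): 24
merge s3(18) and s1(23): 41
merge 24 and s4(37): 61
merge 41 and 61: 102
merge s5(78) and 102: 180
Huffman total = 24 + 41 + 61 + 102 + 180 = 408 bits.
Saving = 540 − 408 = 132 bits.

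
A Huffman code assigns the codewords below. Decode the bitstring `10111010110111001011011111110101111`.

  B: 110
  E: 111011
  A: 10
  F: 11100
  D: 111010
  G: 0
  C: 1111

Read left to right; each codeword is recognised as soon as it completes (prefix code):
  10→A | 111010→D | 110→B | 11100→F | 10→A | 110→B | 1111→C | 111010→D | 1111→C
Decoded message: ADBFABCDC

ADBFABCDC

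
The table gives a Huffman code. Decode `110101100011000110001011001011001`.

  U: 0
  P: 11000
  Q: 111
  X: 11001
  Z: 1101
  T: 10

Read left to right; each codeword is recognised as soon as it completes (prefix code):
  1101→Z | 0→U | 11000→P | 11000→P | 11000→P | 10→T | 11001→X | 0→U | 11001→X
Decoded message: ZUPPPTXUX

ZUPPPTXUX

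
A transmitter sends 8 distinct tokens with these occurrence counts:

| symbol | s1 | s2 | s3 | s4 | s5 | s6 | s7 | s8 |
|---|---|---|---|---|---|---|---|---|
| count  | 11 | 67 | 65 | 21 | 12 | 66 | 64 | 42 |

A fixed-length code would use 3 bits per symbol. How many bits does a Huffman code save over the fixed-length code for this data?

Fixed-length: 3 bits × 348 symbols = 1044 bits.
Huffman merges:
merge s1(11) and s5(12): 23
merge s4(21) and 23: 44
merge s8(42) and 44: 86
merge s7(64) and s3(65): 129
merge s6(66) and s2(67): 133
merge 86 and 129: 215
merge 133 and 215: 348
Huffman total = 23 + 44 + 86 + 129 + 133 + 215 + 348 = 978 bits.
Saving = 1044 − 978 = 66 bits.

66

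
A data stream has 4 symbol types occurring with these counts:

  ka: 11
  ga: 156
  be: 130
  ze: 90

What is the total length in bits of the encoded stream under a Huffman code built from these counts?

719

Greedily combine the two least-frequent nodes:
ka(11) + ze(90) → 101
101 + be(130) → 231
ga(156) + 231 → 387
Total encoded bits = sum of merged weights = 101 + 231 + 387 = 719.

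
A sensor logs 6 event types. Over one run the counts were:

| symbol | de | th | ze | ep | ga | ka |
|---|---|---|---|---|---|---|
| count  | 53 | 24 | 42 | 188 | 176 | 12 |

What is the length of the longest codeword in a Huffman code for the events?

5

Merge the two lowest-weight nodes at each step:
ka(12) + th(24) → 36
36 + ze(42) → 78
de(53) + 78 → 131
131 + ga(176) → 307
ep(188) + 307 → 495
The first pair merged (ka, th) ends up deepest, at depth 5.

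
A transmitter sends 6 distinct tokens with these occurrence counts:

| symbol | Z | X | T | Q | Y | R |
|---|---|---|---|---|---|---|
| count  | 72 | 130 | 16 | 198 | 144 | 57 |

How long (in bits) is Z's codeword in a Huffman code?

3

Repeatedly merge the two smallest:
T(16) + R(57) → 73
Z(72) + 73 → 145
X(130) + Y(144) → 274
145 + Q(198) → 343
274 + 343 → 617
Z's leaf is at depth 3, giving a 3-bit codeword.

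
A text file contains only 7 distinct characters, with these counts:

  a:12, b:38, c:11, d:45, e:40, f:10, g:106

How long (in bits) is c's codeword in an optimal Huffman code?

5

Repeatedly merge the two smallest:
f(10) + c(11) → 21
a(12) + 21 → 33
33 + b(38) → 71
e(40) + d(45) → 85
71 + 85 → 156
g(106) + 156 → 262
c's leaf is at depth 5, giving a 5-bit codeword.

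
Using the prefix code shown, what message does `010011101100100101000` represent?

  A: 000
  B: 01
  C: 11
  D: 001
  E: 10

BDCBEBDBA

Read left to right; each codeword is recognised as soon as it completes (prefix code):
  01→B | 001→D | 11→C | 01→B | 10→E | 01→B | 001→D | 01→B | 000→A
Decoded message: BDCBEBDBA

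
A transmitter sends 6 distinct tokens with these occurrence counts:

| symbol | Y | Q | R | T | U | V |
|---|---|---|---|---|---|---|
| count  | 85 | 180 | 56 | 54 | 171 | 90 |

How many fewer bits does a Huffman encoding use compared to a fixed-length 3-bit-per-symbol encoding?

351

Fixed-length: 3 bits × 636 symbols = 1908 bits.
Huffman merges:
T(54) + R(56) → 110
Y(85) + V(90) → 175
110 + U(171) → 281
175 + Q(180) → 355
281 + 355 → 636
Huffman total = 110 + 175 + 281 + 355 + 636 = 1557 bits.
Saving = 1908 − 1557 = 351 bits.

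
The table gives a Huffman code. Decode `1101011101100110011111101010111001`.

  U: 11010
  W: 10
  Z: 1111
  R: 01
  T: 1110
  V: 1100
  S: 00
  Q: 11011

Read left to right; each codeword is recognised as soon as it completes (prefix code):
  11010→U | 1110→T | 1100→V | 1100→V | 1111→Z | 11010→U | 10→W | 1110→T | 01→R
Decoded message: UTVVZUWTR

UTVVZUWTR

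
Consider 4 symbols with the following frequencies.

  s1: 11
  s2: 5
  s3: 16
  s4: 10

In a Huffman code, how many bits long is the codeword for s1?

Repeatedly merge the two smallest:
merge s2(5) and s4(10): 15
merge s1(11) and 15: 26
merge s3(16) and 26: 42
s1 sits 2 levels below the root, so its codeword is 2 bits.

2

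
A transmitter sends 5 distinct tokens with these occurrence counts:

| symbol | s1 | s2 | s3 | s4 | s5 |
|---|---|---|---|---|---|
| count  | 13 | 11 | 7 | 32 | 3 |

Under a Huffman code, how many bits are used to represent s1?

Build the tree from the bottom:
combine s5(3), s3(7) → 10
combine 10, s2(11) → 21
combine s1(13), 21 → 34
combine s4(32), 34 → 66
s1 sits 2 levels below the root, so its codeword is 2 bits.

2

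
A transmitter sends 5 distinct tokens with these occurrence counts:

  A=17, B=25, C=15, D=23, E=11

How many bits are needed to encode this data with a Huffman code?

208

Greedily combine the two least-frequent nodes:
merge E(11) and C(15): 26
merge A(17) and D(23): 40
merge B(25) and 26: 51
merge 40 and 51: 91
Each symbol's bit-cost is frequency × depth; summing gives 208 bits (equivalently 26 + 40 + 51 + 91).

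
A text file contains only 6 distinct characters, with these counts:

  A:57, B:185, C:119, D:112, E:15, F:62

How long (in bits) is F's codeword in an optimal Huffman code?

Huffman merges, smallest pair first:
merge E(15) and A(57): 72
merge F(62) and 72: 134
merge D(112) and C(119): 231
merge 134 and B(185): 319
merge 231 and 319: 550
F's leaf is at depth 3, giving a 3-bit codeword.

3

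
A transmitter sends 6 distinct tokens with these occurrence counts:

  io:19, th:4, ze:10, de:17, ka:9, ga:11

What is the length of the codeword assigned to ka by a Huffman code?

Huffman merges, smallest pair first:
merge th(4) and ka(9): 13
merge ze(10) and ga(11): 21
merge 13 and de(17): 30
merge io(19) and 21: 40
merge 30 and 40: 70
ka sits 3 levels below the root, so its codeword is 3 bits.

3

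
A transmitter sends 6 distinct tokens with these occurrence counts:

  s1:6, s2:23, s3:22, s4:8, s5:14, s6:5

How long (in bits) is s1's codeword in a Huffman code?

Repeatedly merge the two smallest:
merge s6(5) and s1(6): 11
merge s4(8) and 11: 19
merge s5(14) and 19: 33
merge s3(22) and s2(23): 45
merge 33 and 45: 78
s1 sits 4 levels below the root, so its codeword is 4 bits.

4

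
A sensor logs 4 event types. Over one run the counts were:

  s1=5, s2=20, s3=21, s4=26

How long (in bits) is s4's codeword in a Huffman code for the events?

1

Build the tree from the bottom:
merge s1(5) and s2(20): 25
merge s3(21) and 25: 46
merge s4(26) and 46: 72
s4 sits one level below the root: a 1-bit codeword.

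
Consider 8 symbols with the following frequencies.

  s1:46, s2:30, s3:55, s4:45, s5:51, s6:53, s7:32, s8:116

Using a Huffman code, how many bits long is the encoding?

1230

Merge the two smallest weights repeatedly:
merge s2(30) and s7(32): 62
merge s4(45) and s1(46): 91
merge s5(51) and s6(53): 104
merge s3(55) and 62: 117
merge 91 and 104: 195
merge s8(116) and 117: 233
merge 195 and 233: 428
Each symbol's bit-cost is frequency × depth; summing gives 1230 bits (equivalently 62 + 91 + 104 + 117 + 195 + 233 + 428).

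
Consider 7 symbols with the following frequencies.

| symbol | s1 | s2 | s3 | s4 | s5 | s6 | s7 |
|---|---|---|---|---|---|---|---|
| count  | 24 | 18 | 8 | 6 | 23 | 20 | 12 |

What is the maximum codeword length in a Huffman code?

Merge the two lowest-weight nodes at each step:
s4(6) + s3(8) → 14
s7(12) + 14 → 26
s2(18) + s6(20) → 38
s5(23) + s1(24) → 47
26 + 38 → 64
47 + 64 → 111
Maximum depth reached is 4.

4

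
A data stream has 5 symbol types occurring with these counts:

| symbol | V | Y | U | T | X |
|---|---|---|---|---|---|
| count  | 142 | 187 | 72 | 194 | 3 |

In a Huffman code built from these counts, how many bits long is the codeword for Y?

2

Huffman merges, smallest pair first:
X(3) + U(72) → 75
75 + V(142) → 217
Y(187) + T(194) → 381
217 + 381 → 598
The subtree containing Y is merged 2 times, so code length = 2.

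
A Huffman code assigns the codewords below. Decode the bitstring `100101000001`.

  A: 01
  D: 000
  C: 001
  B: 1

BCADC

Read left to right; each codeword is recognised as soon as it completes (prefix code):
  1→B | 001→C | 01→A | 000→D | 001→C
Decoded message: BCADC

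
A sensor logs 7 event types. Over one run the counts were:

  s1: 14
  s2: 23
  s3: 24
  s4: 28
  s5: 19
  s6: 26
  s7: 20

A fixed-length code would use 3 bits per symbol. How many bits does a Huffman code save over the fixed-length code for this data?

Fixed-length: 3 bits × 154 symbols = 462 bits.
Huffman merges:
merge s1(14) and s5(19): 33
merge s7(20) and s2(23): 43
merge s3(24) and s6(26): 50
merge s4(28) and 33: 61
merge 43 and 50: 93
merge 61 and 93: 154
Huffman total = 33 + 43 + 50 + 61 + 93 + 154 = 434 bits.
Saving = 462 − 434 = 28 bits.

28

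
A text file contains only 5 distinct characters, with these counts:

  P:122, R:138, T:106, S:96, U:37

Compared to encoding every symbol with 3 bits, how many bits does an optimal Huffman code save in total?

366

Fixed-length: 3 bits × 499 symbols = 1497 bits.
Huffman merges:
combine U(37), S(96) → 133
combine T(106), P(122) → 228
combine 133, R(138) → 271
combine 228, 271 → 499
Huffman total = 133 + 228 + 271 + 499 = 1131 bits.
Saving = 1497 − 1131 = 366 bits.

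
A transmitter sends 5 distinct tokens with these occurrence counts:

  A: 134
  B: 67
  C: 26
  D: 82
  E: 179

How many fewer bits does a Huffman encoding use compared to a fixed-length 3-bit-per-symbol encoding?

399

Fixed-length: 3 bits × 488 symbols = 1464 bits.
Huffman merges:
merge C(26) and B(67): 93
merge D(82) and 93: 175
merge A(134) and 175: 309
merge E(179) and 309: 488
Huffman total = 93 + 175 + 309 + 488 = 1065 bits.
Saving = 1464 − 1065 = 399 bits.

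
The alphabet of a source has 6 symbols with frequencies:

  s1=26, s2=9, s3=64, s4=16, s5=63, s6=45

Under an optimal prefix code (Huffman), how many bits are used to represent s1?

Huffman merges, smallest pair first:
combine s2(9), s4(16) → 25
combine 25, s1(26) → 51
combine s6(45), 51 → 96
combine s5(63), s3(64) → 127
combine 96, 127 → 223
s1 sits 3 levels below the root, so its codeword is 3 bits.

3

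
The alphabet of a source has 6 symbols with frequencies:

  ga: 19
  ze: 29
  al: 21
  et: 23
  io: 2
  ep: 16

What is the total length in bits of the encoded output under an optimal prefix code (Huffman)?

Greedily combine the two least-frequent nodes:
io(2) + ep(16) → 18
18 + ga(19) → 37
al(21) + et(23) → 44
ze(29) + 37 → 66
44 + 66 → 110
Total encoded bits = sum of merged weights = 18 + 37 + 44 + 66 + 110 = 275.

275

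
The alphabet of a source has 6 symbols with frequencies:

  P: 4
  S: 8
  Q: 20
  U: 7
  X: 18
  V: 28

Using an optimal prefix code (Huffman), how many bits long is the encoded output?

200

Merge the two smallest weights repeatedly:
combine P(4), U(7) → 11
combine S(8), 11 → 19
combine X(18), 19 → 37
combine Q(20), V(28) → 48
combine 37, 48 → 85
The encoded length is the sum of every internal node's weight: 11 + 19 + 37 + 48 + 85 = 200 bits.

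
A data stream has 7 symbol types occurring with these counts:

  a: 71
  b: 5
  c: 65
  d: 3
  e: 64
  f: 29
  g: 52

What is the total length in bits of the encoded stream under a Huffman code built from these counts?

Greedily combine the two least-frequent nodes:
d(3) + b(5) → 8
8 + f(29) → 37
37 + g(52) → 89
e(64) + c(65) → 129
a(71) + 89 → 160
129 + 160 → 289
The encoded length is the sum of every internal node's weight: 8 + 37 + 89 + 129 + 160 + 289 = 712 bits.

712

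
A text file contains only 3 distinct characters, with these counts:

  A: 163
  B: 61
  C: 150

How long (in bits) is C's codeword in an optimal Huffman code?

2

Huffman merges, smallest pair first:
B(61) + C(150) → 211
A(163) + 211 → 374
C's leaf is at depth 2, giving a 2-bit codeword.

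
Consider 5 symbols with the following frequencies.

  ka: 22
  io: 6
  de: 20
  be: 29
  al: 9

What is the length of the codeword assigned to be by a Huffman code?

Huffman merges, smallest pair first:
combine io(6), al(9) → 15
combine 15, de(20) → 35
combine ka(22), be(29) → 51
combine 35, 51 → 86
be's leaf is at depth 2, giving a 2-bit codeword.

2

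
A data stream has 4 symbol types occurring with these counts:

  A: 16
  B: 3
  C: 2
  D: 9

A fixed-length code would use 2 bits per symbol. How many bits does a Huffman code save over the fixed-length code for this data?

Fixed-length: 2 bits × 30 symbols = 60 bits.
Huffman merges:
C(2) + B(3) → 5
5 + D(9) → 14
14 + A(16) → 30
Huffman total = 5 + 14 + 30 = 49 bits.
Saving = 60 − 49 = 11 bits.

11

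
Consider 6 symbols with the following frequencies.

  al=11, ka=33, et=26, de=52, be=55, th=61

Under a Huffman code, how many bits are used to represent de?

2

Huffman merges, smallest pair first:
combine al(11), et(26) → 37
combine ka(33), 37 → 70
combine de(52), be(55) → 107
combine th(61), 70 → 131
combine 107, 131 → 238
de sits 2 levels below the root, so its codeword is 2 bits.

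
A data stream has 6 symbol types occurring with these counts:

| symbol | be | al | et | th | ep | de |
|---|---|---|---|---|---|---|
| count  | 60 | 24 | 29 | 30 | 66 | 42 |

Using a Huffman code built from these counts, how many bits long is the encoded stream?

Merge the two smallest weights repeatedly:
merge al(24) and et(29): 53
merge th(30) and de(42): 72
merge 53 and be(60): 113
merge ep(66) and 72: 138
merge 113 and 138: 251
Each symbol's bit-cost is frequency × depth; summing gives 627 bits (equivalently 53 + 72 + 113 + 138 + 251).

627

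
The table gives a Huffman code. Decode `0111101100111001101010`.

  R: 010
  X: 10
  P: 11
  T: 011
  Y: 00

Read left to right; each codeword is recognised as soon as it completes (prefix code):
  011→T | 11→P | 011→T | 00→Y | 11→P | 10→X | 011→T | 010→R | 10→X
Decoded message: TPTYPXTRX

TPTYPXTRX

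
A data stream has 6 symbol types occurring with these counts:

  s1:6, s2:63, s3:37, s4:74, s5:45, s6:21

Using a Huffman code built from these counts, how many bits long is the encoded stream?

583

Merge the two smallest weights repeatedly:
combine s1(6), s6(21) → 27
combine 27, s3(37) → 64
combine s5(45), s2(63) → 108
combine 64, s4(74) → 138
combine 108, 138 → 246
The encoded length is the sum of every internal node's weight: 27 + 64 + 108 + 138 + 246 = 583 bits.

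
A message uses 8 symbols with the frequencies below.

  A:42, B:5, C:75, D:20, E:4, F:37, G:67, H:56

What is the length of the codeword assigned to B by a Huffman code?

5

Huffman merges, smallest pair first:
combine E(4), B(5) → 9
combine 9, D(20) → 29
combine 29, F(37) → 66
combine A(42), H(56) → 98
combine 66, G(67) → 133
combine C(75), 98 → 173
combine 133, 173 → 306
B sits 5 levels below the root, so its codeword is 5 bits.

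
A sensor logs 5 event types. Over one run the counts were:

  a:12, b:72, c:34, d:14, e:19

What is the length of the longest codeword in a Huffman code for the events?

4

Merge the two lowest-weight nodes at each step:
a(12) + d(14) → 26
e(19) + 26 → 45
c(34) + 45 → 79
b(72) + 79 → 151
The first pair merged (a, d) ends up deepest, at depth 4.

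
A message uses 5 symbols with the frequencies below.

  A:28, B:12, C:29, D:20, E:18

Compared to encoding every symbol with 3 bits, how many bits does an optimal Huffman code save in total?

Fixed-length: 3 bits × 107 symbols = 321 bits.
Huffman merges:
B(12) + E(18) → 30
D(20) + A(28) → 48
C(29) + 30 → 59
48 + 59 → 107
Huffman total = 30 + 48 + 59 + 107 = 244 bits.
Saving = 321 − 244 = 77 bits.

77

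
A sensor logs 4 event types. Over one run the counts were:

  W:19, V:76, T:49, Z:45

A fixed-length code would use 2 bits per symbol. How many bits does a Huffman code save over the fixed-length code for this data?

Fixed-length: 2 bits × 189 symbols = 378 bits.
Huffman merges:
merge W(19) and Z(45): 64
merge T(49) and 64: 113
merge V(76) and 113: 189
Huffman total = 64 + 113 + 189 = 366 bits.
Saving = 378 − 366 = 12 bits.

12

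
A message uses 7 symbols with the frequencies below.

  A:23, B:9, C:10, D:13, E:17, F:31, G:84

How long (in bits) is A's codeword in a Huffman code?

Repeatedly merge the two smallest:
merge B(9) and C(10): 19
merge D(13) and E(17): 30
merge 19 and A(23): 42
merge 30 and F(31): 61
merge 42 and 61: 103
merge G(84) and 103: 187
A's leaf is at depth 3, giving a 3-bit codeword.

3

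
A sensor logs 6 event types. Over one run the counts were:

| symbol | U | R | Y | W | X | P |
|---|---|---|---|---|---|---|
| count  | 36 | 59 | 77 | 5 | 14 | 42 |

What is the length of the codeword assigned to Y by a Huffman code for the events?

Repeatedly merge the two smallest:
merge W(5) and X(14): 19
merge 19 and U(36): 55
merge P(42) and 55: 97
merge R(59) and Y(77): 136
merge 97 and 136: 233
Y sits 2 levels below the root, so its codeword is 2 bits.

2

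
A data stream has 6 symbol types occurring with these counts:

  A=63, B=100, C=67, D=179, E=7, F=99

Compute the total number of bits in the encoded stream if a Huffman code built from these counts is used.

1237

Build the Huffman tree bottom-up:
merge E(7) and A(63): 70
merge C(67) and 70: 137
merge F(99) and B(100): 199
merge 137 and D(179): 316
merge 199 and 316: 515
The encoded length is the sum of every internal node's weight: 70 + 137 + 199 + 316 + 515 = 1237 bits.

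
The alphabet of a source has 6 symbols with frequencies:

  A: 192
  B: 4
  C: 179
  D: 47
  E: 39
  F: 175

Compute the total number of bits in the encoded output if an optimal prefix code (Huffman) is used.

Build the Huffman tree bottom-up:
combine B(4), E(39) → 43
combine 43, D(47) → 90
combine 90, F(175) → 265
combine C(179), A(192) → 371
combine 265, 371 → 636
The encoded length is the sum of every internal node's weight: 43 + 90 + 265 + 371 + 636 = 1405 bits.

1405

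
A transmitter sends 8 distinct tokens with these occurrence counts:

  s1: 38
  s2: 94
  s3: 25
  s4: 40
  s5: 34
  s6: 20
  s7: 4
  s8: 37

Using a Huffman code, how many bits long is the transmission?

Merge the two smallest weights repeatedly:
s7(4) + s6(20) → 24
24 + s3(25) → 49
s5(34) + s8(37) → 71
s1(38) + s4(40) → 78
49 + 71 → 120
78 + s2(94) → 172
120 + 172 → 292
Each symbol's bit-cost is frequency × depth; summing gives 806 bits (equivalently 24 + 49 + 71 + 78 + 120 + 172 + 292).

806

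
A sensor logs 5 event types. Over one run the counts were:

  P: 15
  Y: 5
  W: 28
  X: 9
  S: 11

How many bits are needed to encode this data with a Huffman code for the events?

Greedily combine the two least-frequent nodes:
Y(5) + X(9) → 14
S(11) + 14 → 25
P(15) + 25 → 40
W(28) + 40 → 68
The encoded length is the sum of every internal node's weight: 14 + 25 + 40 + 68 = 147 bits.

147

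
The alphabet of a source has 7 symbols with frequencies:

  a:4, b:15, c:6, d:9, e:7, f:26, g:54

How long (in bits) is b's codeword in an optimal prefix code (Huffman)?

4

Build the tree from the bottom:
merge a(4) and c(6): 10
merge e(7) and d(9): 16
merge 10 and b(15): 25
merge 16 and 25: 41
merge f(26) and 41: 67
merge g(54) and 67: 121
The subtree containing b is merged 4 times, so code length = 4.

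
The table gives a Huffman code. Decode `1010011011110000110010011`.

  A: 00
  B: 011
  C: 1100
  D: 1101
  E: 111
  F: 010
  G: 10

Read left to right; each codeword is recognised as soon as it completes (prefix code):
  10→G | 10→G | 011→B | 011→B | 1100→C | 00→A | 1100→C | 10→G | 011→B
Decoded message: GGBBCACGB

GGBBCACGB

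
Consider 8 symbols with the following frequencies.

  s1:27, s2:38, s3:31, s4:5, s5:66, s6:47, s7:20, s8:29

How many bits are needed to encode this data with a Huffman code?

Greedily combine the two least-frequent nodes:
s4(5) + s7(20) → 25
25 + s1(27) → 52
s8(29) + s3(31) → 60
s2(38) + s6(47) → 85
52 + 60 → 112
s5(66) + 85 → 151
112 + 151 → 263
Each symbol's bit-cost is frequency × depth; summing gives 748 bits (equivalently 25 + 52 + 60 + 85 + 112 + 151 + 263).

748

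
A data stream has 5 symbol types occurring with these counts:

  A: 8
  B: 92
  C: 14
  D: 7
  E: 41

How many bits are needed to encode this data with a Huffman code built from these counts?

Greedily combine the two least-frequent nodes:
D(7) + A(8) → 15
C(14) + 15 → 29
29 + E(41) → 70
70 + B(92) → 162
Total encoded bits = sum of merged weights = 15 + 29 + 70 + 162 = 276.

276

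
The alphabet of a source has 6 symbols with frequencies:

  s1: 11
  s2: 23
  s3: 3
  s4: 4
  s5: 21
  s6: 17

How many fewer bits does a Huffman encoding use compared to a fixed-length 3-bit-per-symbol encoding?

54

Fixed-length: 3 bits × 79 symbols = 237 bits.
Huffman merges:
combine s3(3), s4(4) → 7
combine 7, s1(11) → 18
combine s6(17), 18 → 35
combine s5(21), s2(23) → 44
combine 35, 44 → 79
Huffman total = 7 + 18 + 35 + 44 + 79 = 183 bits.
Saving = 237 − 183 = 54 bits.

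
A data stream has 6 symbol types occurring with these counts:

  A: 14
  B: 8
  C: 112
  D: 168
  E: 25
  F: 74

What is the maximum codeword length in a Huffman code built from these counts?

5

Merge the two lowest-weight nodes at each step:
combine B(8), A(14) → 22
combine 22, E(25) → 47
combine 47, F(74) → 121
combine C(112), 121 → 233
combine D(168), 233 → 401
The rarest symbols sit at the bottom; the longest codeword is 5 bits.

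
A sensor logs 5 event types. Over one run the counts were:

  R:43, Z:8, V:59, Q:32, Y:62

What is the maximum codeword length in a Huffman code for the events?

3

Merge the two lowest-weight nodes at each step:
merge Z(8) and Q(32): 40
merge 40 and R(43): 83
merge V(59) and Y(62): 121
merge 83 and 121: 204
The first pair merged (Z, Q) ends up deepest, at depth 3.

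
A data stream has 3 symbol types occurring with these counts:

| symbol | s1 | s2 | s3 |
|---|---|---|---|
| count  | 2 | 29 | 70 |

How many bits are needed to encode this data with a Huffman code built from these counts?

Merge the two smallest weights repeatedly:
combine s1(2), s2(29) → 31
combine 31, s3(70) → 101
The encoded length is the sum of every internal node's weight: 31 + 101 = 132 bits.

132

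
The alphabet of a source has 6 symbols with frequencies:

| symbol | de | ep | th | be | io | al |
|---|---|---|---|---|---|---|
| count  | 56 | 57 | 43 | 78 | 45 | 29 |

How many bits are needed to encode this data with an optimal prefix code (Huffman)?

789

Build the Huffman tree bottom-up:
al(29) + th(43) → 72
io(45) + de(56) → 101
ep(57) + 72 → 129
be(78) + 101 → 179
129 + 179 → 308
Each symbol's bit-cost is frequency × depth; summing gives 789 bits (equivalently 72 + 101 + 129 + 179 + 308).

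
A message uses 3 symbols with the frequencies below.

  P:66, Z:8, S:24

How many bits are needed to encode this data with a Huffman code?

Build the Huffman tree bottom-up:
combine Z(8), S(24) → 32
combine 32, P(66) → 98
Each symbol's bit-cost is frequency × depth; summing gives 130 bits (equivalently 32 + 98).

130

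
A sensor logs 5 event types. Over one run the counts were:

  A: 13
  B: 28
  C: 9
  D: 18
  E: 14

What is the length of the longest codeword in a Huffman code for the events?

Merge the two lowest-weight nodes at each step:
combine C(9), A(13) → 22
combine E(14), D(18) → 32
combine 22, B(28) → 50
combine 32, 50 → 82
Maximum depth reached is 3.

3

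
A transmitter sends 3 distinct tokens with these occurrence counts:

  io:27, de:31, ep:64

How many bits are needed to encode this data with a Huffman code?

180

Merge the two smallest weights repeatedly:
io(27) + de(31) → 58
58 + ep(64) → 122
The encoded length is the sum of every internal node's weight: 58 + 122 = 180 bits.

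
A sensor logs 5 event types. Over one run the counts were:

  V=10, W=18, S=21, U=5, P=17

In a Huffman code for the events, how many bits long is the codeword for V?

Build the tree from the bottom:
combine U(5), V(10) → 15
combine 15, P(17) → 32
combine W(18), S(21) → 39
combine 32, 39 → 71
V's leaf is at depth 3, giving a 3-bit codeword.

3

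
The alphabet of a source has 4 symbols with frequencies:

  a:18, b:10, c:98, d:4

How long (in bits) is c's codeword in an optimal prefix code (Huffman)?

Repeatedly merge the two smallest:
merge d(4) and b(10): 14
merge 14 and a(18): 32
merge 32 and c(98): 130
c sits one level below the root: a 1-bit codeword.

1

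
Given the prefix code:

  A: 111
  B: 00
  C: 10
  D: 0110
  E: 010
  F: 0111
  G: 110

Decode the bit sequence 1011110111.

Read left to right; each codeword is recognised as soon as it completes (prefix code):
  10→C | 111→A | 10→C | 111→A
Decoded message: CACA

CACA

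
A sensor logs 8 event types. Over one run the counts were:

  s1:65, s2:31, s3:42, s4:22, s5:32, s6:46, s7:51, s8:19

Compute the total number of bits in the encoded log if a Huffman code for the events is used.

900

Merge the two smallest weights repeatedly:
merge s8(19) and s4(22): 41
merge s2(31) and s5(32): 63
merge 41 and s3(42): 83
merge s6(46) and s7(51): 97
merge 63 and s1(65): 128
merge 83 and 97: 180
merge 128 and 180: 308
Total encoded bits = sum of merged weights = 41 + 63 + 83 + 97 + 128 + 180 + 308 = 900.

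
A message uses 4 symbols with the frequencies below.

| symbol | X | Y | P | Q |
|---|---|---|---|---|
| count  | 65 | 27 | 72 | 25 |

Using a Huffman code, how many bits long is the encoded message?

358

Build the Huffman tree bottom-up:
merge Q(25) and Y(27): 52
merge 52 and X(65): 117
merge P(72) and 117: 189
The encoded length is the sum of every internal node's weight: 52 + 117 + 189 = 358 bits.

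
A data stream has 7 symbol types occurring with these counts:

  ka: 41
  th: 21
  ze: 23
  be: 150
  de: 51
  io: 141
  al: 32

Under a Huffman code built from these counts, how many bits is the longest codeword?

4

Merge the two lowest-weight nodes at each step:
combine th(21), ze(23) → 44
combine al(32), ka(41) → 73
combine 44, de(51) → 95
combine 73, 95 → 168
combine io(141), be(150) → 291
combine 168, 291 → 459
Maximum depth reached is 4.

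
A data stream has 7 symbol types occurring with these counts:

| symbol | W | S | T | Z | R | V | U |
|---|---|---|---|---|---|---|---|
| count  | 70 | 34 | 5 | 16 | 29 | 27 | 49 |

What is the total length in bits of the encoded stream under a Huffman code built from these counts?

592

Greedily combine the two least-frequent nodes:
merge T(5) and Z(16): 21
merge 21 and V(27): 48
merge R(29) and S(34): 63
merge 48 and U(49): 97
merge 63 and W(70): 133
merge 97 and 133: 230
Each symbol's bit-cost is frequency × depth; summing gives 592 bits (equivalently 21 + 48 + 63 + 97 + 133 + 230).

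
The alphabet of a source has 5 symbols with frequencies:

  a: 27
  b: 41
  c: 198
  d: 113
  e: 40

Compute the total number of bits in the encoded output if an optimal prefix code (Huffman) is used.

815

Greedily combine the two least-frequent nodes:
combine a(27), e(40) → 67
combine b(41), 67 → 108
combine 108, d(113) → 221
combine c(198), 221 → 419
The encoded length is the sum of every internal node's weight: 67 + 108 + 221 + 419 = 815 bits.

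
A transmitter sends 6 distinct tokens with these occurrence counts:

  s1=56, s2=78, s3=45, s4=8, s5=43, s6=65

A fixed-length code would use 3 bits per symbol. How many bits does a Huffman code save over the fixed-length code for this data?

Fixed-length: 3 bits × 295 symbols = 885 bits.
Huffman merges:
merge s4(8) and s5(43): 51
merge s3(45) and 51: 96
merge s1(56) and s6(65): 121
merge s2(78) and 96: 174
merge 121 and 174: 295
Huffman total = 51 + 96 + 121 + 174 + 295 = 737 bits.
Saving = 885 − 737 = 148 bits.

148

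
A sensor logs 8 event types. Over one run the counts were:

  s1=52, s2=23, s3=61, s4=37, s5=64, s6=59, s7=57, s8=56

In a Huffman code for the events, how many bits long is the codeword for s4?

Build the tree from the bottom:
combine s2(23), s4(37) → 60
combine s1(52), s8(56) → 108
combine s7(57), s6(59) → 116
combine 60, s3(61) → 121
combine s5(64), 108 → 172
combine 116, 121 → 237
combine 172, 237 → 409
s4 sits 4 levels below the root, so its codeword is 4 bits.

4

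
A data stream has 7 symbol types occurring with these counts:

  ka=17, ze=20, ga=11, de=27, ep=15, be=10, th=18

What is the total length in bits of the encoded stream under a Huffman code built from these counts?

327

Merge the two smallest weights repeatedly:
be(10) + ga(11) → 21
ep(15) + ka(17) → 32
th(18) + ze(20) → 38
21 + de(27) → 48
32 + 38 → 70
48 + 70 → 118
Each symbol's bit-cost is frequency × depth; summing gives 327 bits (equivalently 21 + 32 + 38 + 48 + 70 + 118).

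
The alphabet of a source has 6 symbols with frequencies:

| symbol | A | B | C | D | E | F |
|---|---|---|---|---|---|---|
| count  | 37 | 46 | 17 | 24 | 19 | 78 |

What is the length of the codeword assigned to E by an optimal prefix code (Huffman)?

4

Repeatedly merge the two smallest:
combine C(17), E(19) → 36
combine D(24), 36 → 60
combine A(37), B(46) → 83
combine 60, F(78) → 138
combine 83, 138 → 221
E sits 4 levels below the root, so its codeword is 4 bits.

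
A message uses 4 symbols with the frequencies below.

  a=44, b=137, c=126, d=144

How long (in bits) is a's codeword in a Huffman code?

2

Build the tree from the bottom:
a(44) + c(126) → 170
b(137) + d(144) → 281
170 + 281 → 451
The subtree containing a is merged 2 times, so code length = 2.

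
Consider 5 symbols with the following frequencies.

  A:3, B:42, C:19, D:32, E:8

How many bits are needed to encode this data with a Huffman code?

Greedily combine the two least-frequent nodes:
combine A(3), E(8) → 11
combine 11, C(19) → 30
combine 30, D(32) → 62
combine B(42), 62 → 104
Total encoded bits = sum of merged weights = 11 + 30 + 62 + 104 = 207.

207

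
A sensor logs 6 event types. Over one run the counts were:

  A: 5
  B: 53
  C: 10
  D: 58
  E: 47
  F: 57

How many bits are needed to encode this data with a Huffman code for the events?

537

Merge the two smallest weights repeatedly:
combine A(5), C(10) → 15
combine 15, E(47) → 62
combine B(53), F(57) → 110
combine D(58), 62 → 120
combine 110, 120 → 230
Each symbol's bit-cost is frequency × depth; summing gives 537 bits (equivalently 15 + 62 + 110 + 120 + 230).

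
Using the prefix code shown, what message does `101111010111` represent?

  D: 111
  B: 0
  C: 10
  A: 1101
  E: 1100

CDCCD

Read left to right; each codeword is recognised as soon as it completes (prefix code):
  10→C | 111→D | 10→C | 10→C | 111→D
Decoded message: CDCCD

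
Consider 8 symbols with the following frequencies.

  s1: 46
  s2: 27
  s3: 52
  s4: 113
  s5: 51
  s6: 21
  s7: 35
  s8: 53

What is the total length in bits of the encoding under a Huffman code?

Greedily combine the two least-frequent nodes:
combine s6(21), s2(27) → 48
combine s7(35), s1(46) → 81
combine 48, s5(51) → 99
combine s3(52), s8(53) → 105
combine 81, 99 → 180
combine 105, s4(113) → 218
combine 180, 218 → 398
Total encoded bits = sum of merged weights = 48 + 81 + 99 + 105 + 180 + 218 + 398 = 1129.

1129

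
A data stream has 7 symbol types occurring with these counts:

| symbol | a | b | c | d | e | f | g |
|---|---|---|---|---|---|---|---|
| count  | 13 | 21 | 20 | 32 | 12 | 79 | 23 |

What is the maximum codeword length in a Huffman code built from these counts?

4

Merge the two lowest-weight nodes at each step:
merge e(12) and a(13): 25
merge c(20) and b(21): 41
merge g(23) and 25: 48
merge d(32) and 41: 73
merge 48 and 73: 121
merge f(79) and 121: 200
The rarest symbols sit at the bottom; the longest codeword is 4 bits.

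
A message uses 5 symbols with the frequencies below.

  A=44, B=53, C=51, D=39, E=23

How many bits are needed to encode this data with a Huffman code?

Merge the two smallest weights repeatedly:
merge E(23) and D(39): 62
merge A(44) and C(51): 95
merge B(53) and 62: 115
merge 95 and 115: 210
The encoded length is the sum of every internal node's weight: 62 + 95 + 115 + 210 = 482 bits.

482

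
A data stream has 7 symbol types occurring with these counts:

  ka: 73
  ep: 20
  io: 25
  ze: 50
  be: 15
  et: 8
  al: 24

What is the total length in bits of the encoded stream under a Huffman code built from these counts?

Build the Huffman tree bottom-up:
combine et(8), be(15) → 23
combine ep(20), 23 → 43
combine al(24), io(25) → 49
combine 43, 49 → 92
combine ze(50), ka(73) → 123
combine 92, 123 → 215
The encoded length is the sum of every internal node's weight: 23 + 43 + 49 + 92 + 123 + 215 = 545 bits.

545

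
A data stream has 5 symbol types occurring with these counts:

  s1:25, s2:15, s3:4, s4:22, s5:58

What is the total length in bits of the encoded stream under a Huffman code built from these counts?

250

Greedily combine the two least-frequent nodes:
s3(4) + s2(15) → 19
19 + s4(22) → 41
s1(25) + 41 → 66
s5(58) + 66 → 124
The encoded length is the sum of every internal node's weight: 19 + 41 + 66 + 124 = 250 bits.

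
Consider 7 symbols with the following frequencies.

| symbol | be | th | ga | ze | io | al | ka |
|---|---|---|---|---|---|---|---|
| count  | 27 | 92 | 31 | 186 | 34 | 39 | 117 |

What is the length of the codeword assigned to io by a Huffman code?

4

Build the tree from the bottom:
combine be(27), ga(31) → 58
combine io(34), al(39) → 73
combine 58, 73 → 131
combine th(92), ka(117) → 209
combine 131, ze(186) → 317
combine 209, 317 → 526
io's leaf is at depth 4, giving a 4-bit codeword.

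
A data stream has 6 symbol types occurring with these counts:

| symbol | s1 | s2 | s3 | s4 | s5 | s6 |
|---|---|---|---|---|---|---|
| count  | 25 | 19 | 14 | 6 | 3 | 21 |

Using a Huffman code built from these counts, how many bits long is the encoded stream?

208

Merge the two smallest weights repeatedly:
s5(3) + s4(6) → 9
9 + s3(14) → 23
s2(19) + s6(21) → 40
23 + s1(25) → 48
40 + 48 → 88
The encoded length is the sum of every internal node's weight: 9 + 23 + 40 + 48 + 88 = 208 bits.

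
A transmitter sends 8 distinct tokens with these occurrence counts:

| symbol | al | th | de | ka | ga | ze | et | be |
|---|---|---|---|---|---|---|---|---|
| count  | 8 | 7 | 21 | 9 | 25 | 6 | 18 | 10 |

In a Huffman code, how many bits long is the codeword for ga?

Build the tree from the bottom:
combine ze(6), th(7) → 13
combine al(8), ka(9) → 17
combine be(10), 13 → 23
combine 17, et(18) → 35
combine de(21), 23 → 44
combine ga(25), 35 → 60
combine 44, 60 → 104
The subtree containing ga is merged 2 times, so code length = 2.

2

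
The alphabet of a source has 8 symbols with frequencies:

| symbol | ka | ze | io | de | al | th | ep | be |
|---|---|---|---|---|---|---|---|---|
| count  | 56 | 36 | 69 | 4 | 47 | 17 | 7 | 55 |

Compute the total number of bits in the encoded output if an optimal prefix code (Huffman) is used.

Merge the two smallest weights repeatedly:
de(4) + ep(7) → 11
11 + th(17) → 28
28 + ze(36) → 64
al(47) + be(55) → 102
ka(56) + 64 → 120
io(69) + 102 → 171
120 + 171 → 291
Each symbol's bit-cost is frequency × depth; summing gives 787 bits (equivalently 11 + 28 + 64 + 102 + 120 + 171 + 291).

787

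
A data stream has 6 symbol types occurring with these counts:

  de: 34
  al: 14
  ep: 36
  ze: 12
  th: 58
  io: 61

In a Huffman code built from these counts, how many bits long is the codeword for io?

Huffman merges, smallest pair first:
combine ze(12), al(14) → 26
combine 26, de(34) → 60
combine ep(36), th(58) → 94
combine 60, io(61) → 121
combine 94, 121 → 215
io's leaf is at depth 2, giving a 2-bit codeword.

2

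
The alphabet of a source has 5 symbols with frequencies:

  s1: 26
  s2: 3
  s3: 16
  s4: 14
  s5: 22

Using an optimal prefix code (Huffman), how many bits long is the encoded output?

Merge the two smallest weights repeatedly:
merge s2(3) and s4(14): 17
merge s3(16) and 17: 33
merge s5(22) and s1(26): 48
merge 33 and 48: 81
The encoded length is the sum of every internal node's weight: 17 + 33 + 48 + 81 = 179 bits.

179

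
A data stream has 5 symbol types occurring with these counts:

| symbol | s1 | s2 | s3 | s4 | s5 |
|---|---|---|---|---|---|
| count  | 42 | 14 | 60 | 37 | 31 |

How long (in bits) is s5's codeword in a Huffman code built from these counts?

Repeatedly merge the two smallest:
combine s2(14), s5(31) → 45
combine s4(37), s1(42) → 79
combine 45, s3(60) → 105
combine 79, 105 → 184
s5's leaf is at depth 3, giving a 3-bit codeword.

3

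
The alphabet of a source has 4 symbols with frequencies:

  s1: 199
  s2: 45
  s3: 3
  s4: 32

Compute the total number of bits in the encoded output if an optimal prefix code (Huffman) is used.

Build the Huffman tree bottom-up:
combine s3(3), s4(32) → 35
combine 35, s2(45) → 80
combine 80, s1(199) → 279
The encoded length is the sum of every internal node's weight: 35 + 80 + 279 = 394 bits.

394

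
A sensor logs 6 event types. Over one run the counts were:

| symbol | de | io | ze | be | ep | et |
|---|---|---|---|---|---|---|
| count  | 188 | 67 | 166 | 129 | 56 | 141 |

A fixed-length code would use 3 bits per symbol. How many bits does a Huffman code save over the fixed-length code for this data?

372

Fixed-length: 3 bits × 747 symbols = 2241 bits.
Huffman merges:
ep(56) + io(67) → 123
123 + be(129) → 252
et(141) + ze(166) → 307
de(188) + 252 → 440
307 + 440 → 747
Huffman total = 123 + 252 + 307 + 440 + 747 = 1869 bits.
Saving = 2241 − 1869 = 372 bits.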